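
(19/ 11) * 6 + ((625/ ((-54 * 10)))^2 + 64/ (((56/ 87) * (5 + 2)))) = 162876563/ 6286896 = 25.91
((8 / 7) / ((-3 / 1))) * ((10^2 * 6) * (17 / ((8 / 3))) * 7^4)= -3498600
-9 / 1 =-9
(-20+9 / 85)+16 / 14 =-18.75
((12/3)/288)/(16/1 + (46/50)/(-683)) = 17075/19668744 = 0.00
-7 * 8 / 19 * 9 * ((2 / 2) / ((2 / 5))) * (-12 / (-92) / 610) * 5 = -1890 / 26657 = -0.07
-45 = -45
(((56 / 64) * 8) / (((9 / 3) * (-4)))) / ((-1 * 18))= 7 / 216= 0.03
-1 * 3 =-3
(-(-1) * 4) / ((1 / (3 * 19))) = 228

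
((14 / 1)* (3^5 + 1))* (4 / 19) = 13664 / 19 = 719.16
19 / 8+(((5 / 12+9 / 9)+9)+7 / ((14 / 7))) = 391 / 24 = 16.29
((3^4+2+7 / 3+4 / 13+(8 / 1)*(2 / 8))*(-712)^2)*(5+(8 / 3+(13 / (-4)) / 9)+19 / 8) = 430098294.38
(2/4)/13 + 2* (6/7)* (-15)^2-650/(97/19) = 4562379/17654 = 258.43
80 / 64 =5 / 4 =1.25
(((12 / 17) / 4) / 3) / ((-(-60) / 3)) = 1 / 340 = 0.00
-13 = -13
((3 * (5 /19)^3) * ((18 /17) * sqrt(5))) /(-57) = -2250 * sqrt(5) /2215457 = -0.00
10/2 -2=3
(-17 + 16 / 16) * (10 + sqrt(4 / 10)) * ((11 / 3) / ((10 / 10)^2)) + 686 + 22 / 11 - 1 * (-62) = 490 / 3 - 176 * sqrt(10) / 15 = 126.23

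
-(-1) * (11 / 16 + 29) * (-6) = -1425 / 8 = -178.12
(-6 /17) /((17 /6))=-36 /289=-0.12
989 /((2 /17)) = 16813 /2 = 8406.50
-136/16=-17/2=-8.50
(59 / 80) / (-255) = -59 / 20400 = -0.00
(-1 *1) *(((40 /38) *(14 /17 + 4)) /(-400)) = 41 /3230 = 0.01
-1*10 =-10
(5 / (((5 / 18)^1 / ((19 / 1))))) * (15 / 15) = 342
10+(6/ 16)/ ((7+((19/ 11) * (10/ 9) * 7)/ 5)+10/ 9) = 10.03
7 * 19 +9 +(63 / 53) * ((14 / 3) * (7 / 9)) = 23264 / 159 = 146.31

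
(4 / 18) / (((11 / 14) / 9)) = 28 / 11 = 2.55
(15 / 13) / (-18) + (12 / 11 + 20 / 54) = 10789 / 7722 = 1.40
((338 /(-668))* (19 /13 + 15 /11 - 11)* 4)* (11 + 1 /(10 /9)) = 10829 /55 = 196.89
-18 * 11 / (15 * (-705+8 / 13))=858 / 45785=0.02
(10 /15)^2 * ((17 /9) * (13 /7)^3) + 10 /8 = 6.63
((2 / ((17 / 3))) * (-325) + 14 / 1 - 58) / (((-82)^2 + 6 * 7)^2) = -1349 / 389119426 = -0.00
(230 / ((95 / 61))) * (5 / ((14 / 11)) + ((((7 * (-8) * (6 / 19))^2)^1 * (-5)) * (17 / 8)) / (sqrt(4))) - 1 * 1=-11752677368 / 48013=-244781.15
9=9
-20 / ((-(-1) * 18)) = -10 / 9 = -1.11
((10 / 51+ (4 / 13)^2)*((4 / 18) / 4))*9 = 1253 / 8619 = 0.15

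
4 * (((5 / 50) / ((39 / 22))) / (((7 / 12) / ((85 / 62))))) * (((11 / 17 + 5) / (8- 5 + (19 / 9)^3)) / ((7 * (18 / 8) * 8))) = 171072 / 89315681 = 0.00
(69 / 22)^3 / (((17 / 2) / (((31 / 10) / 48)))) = 3394593 / 14481280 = 0.23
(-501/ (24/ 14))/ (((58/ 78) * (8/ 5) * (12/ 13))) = -987805/ 3712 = -266.11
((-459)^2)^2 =44386483761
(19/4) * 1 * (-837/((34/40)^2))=-1590300/289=-5502.77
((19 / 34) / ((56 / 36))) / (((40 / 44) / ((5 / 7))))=0.28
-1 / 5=-0.20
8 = 8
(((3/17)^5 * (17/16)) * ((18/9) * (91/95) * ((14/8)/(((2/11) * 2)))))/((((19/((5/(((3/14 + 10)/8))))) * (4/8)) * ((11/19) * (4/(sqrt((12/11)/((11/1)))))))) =83349 * sqrt(3)/1536118232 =0.00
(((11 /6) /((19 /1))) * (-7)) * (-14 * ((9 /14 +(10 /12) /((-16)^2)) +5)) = 4674439 /87552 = 53.39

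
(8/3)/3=0.89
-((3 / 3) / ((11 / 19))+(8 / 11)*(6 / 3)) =-35 / 11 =-3.18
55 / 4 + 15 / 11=665 / 44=15.11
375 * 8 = 3000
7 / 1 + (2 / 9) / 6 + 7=379 / 27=14.04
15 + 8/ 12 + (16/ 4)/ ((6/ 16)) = 79/ 3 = 26.33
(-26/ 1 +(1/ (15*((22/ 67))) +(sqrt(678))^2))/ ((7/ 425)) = 18294295/ 462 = 39598.04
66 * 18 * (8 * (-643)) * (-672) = 4106640384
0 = 0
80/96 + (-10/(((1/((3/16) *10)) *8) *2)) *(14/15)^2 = -3/16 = -0.19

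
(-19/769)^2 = 361/591361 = 0.00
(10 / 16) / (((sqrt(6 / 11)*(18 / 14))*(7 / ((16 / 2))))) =5*sqrt(66) / 54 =0.75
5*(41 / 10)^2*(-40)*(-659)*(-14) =-31017812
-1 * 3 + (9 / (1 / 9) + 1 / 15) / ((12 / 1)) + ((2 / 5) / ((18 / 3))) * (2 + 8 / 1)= 199 / 45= 4.42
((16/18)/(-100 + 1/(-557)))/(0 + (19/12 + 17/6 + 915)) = -17824/1843647399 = -0.00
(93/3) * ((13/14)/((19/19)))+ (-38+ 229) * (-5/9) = -9743/126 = -77.33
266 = 266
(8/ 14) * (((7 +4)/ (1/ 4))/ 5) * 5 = 176/ 7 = 25.14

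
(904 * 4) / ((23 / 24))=86784 / 23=3773.22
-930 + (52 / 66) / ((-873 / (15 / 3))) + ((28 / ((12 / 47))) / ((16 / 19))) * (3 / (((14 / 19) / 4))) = 274462303 / 230472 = 1190.87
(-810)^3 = -531441000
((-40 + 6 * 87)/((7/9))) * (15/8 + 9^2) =51358.82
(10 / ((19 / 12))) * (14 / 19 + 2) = 6240 / 361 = 17.29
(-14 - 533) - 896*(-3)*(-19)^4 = 350302301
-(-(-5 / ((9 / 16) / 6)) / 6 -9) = 1 / 9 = 0.11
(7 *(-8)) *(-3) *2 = 336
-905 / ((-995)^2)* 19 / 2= -0.01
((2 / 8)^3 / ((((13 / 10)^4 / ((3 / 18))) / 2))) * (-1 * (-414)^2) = -8926875 / 28561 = -312.55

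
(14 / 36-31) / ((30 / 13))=-7163 / 540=-13.26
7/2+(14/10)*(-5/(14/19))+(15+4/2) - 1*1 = 10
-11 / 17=-0.65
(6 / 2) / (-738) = -1 / 246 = -0.00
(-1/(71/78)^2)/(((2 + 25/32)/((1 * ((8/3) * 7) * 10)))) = -36341760/448649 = -81.00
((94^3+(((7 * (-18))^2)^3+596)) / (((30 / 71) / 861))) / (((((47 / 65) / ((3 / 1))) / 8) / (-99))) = -1259283170457247663728 / 47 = -26793258945898886462.30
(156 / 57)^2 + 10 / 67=184778 / 24187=7.64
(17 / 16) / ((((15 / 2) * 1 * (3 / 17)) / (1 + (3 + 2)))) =289 / 60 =4.82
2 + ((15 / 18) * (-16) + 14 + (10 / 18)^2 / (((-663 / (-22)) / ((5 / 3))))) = 432374 / 161109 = 2.68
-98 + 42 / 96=-1561 / 16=-97.56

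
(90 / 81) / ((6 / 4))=20 / 27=0.74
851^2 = 724201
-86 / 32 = -43 / 16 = -2.69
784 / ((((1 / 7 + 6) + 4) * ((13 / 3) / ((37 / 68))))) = 152292 / 15691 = 9.71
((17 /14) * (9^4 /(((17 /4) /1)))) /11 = 13122 /77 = 170.42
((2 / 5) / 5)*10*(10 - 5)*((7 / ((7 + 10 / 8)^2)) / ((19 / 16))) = 7168 / 20691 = 0.35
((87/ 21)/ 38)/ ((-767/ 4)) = -58/ 102011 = -0.00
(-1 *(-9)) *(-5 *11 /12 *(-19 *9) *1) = 28215 /4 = 7053.75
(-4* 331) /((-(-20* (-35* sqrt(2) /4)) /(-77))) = -7282* sqrt(2) /25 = -411.93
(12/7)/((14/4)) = 24/49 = 0.49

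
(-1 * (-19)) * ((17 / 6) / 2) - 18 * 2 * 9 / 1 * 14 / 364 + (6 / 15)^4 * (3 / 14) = 9869369 / 682500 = 14.46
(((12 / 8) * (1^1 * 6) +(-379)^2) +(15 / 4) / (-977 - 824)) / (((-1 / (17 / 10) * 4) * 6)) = -3518505589 / 345792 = -10175.21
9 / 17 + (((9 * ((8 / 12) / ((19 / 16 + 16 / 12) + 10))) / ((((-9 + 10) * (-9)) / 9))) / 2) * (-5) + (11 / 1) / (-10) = 64103 / 102170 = 0.63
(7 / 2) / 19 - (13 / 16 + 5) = -1711 / 304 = -5.63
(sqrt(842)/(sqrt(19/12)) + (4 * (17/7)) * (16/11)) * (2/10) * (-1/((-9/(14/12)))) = 0.96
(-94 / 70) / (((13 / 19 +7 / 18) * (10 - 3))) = -16074 / 89915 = -0.18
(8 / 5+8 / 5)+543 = 2731 / 5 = 546.20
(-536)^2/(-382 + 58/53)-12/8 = -7628485/10094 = -755.74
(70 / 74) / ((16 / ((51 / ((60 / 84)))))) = 2499 / 592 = 4.22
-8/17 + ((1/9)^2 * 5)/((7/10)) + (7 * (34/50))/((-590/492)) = -309356336/71087625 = -4.35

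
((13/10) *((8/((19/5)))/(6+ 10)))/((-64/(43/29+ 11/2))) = -5265/282112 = -0.02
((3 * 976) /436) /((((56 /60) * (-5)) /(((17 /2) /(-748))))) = 549 /33572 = 0.02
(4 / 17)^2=0.06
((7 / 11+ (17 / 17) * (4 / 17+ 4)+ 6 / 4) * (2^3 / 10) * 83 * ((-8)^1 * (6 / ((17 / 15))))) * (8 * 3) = -1367117568 / 3179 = -430046.42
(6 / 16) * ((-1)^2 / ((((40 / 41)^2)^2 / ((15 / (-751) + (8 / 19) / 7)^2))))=136519598092827 / 204321048350720000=0.00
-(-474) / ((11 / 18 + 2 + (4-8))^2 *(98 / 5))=76788 / 6125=12.54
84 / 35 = 12 / 5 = 2.40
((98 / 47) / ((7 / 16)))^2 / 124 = 12544 / 68479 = 0.18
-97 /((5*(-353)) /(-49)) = -4753 /1765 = -2.69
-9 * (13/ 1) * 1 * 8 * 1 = -936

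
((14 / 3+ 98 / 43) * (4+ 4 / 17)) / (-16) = -1.84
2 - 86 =-84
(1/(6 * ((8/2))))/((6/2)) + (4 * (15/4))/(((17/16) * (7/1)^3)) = 23111/419832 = 0.06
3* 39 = 117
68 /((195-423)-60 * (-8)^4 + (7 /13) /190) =-9880 /35740609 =-0.00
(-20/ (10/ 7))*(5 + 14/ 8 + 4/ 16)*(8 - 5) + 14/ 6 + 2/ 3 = -291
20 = 20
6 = 6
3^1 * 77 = 231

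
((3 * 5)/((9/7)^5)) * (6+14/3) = 2689120/59049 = 45.54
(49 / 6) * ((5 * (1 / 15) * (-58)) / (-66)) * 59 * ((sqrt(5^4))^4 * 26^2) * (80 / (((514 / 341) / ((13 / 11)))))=2337751204080.36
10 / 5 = 2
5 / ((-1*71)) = -5 / 71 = -0.07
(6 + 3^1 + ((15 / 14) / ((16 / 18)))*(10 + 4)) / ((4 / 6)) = 621 / 16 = 38.81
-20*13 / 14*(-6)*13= 10140 / 7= 1448.57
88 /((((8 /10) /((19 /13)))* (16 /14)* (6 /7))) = 164.12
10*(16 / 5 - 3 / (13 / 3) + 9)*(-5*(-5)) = 37400 / 13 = 2876.92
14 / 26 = 7 / 13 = 0.54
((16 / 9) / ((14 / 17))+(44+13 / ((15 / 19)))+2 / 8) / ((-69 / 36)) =-79223 / 2415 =-32.80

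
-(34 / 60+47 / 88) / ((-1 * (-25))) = -1453 / 33000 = -0.04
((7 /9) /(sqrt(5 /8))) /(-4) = -7 * sqrt(10) /90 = -0.25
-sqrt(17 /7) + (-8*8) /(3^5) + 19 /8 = 4105 /1944-sqrt(119) /7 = 0.55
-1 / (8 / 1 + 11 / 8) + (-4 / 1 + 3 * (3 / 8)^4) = -1243343 / 307200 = -4.05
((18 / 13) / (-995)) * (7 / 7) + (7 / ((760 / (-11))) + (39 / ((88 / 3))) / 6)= 1028453 / 8650928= 0.12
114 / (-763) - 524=-399926 / 763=-524.15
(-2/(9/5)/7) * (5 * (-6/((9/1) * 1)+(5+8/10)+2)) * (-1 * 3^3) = 1070/7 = 152.86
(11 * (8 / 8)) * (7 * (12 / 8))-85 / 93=114.59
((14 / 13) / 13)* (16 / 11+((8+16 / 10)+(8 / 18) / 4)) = 77378 / 83655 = 0.92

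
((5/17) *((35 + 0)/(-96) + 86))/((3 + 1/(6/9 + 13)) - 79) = -1685305/5080416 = -0.33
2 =2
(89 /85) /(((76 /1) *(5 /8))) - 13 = -104797 /8075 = -12.98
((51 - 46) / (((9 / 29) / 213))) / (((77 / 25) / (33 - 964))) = -34230875 / 33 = -1037299.24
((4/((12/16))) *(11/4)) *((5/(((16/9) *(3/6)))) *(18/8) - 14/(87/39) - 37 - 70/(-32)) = -96745/232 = -417.00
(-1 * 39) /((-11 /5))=195 /11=17.73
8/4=2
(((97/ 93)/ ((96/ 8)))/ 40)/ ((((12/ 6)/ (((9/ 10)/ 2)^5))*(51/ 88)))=0.00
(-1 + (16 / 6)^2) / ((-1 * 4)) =-55 / 36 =-1.53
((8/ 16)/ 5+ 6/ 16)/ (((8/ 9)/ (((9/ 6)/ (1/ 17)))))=8721/ 640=13.63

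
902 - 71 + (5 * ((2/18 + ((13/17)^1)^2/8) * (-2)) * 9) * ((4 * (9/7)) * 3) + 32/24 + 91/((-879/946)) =851074360/1778217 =478.61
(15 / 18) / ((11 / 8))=20 / 33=0.61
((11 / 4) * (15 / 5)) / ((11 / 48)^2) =1728 / 11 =157.09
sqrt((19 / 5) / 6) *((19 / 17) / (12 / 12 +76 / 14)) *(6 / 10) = 0.08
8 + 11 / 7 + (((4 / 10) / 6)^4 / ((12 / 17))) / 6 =9.57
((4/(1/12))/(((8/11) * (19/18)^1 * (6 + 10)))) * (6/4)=5.86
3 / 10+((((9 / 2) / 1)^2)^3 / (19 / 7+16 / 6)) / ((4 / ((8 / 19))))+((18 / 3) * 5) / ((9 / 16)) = 222676283 / 1030560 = 216.07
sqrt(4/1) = 2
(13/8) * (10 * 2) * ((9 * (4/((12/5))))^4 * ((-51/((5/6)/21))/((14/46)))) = -6947825625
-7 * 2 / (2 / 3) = -21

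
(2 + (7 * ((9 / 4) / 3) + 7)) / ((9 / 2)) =19 / 6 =3.17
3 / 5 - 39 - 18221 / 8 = -92641 / 40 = -2316.02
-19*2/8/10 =-0.48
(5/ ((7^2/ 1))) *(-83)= -415/ 49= -8.47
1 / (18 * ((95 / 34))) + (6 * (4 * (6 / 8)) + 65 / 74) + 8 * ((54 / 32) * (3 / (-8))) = 7003109 / 506160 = 13.84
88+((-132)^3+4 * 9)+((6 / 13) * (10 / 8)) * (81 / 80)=-956734861 / 416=-2299843.42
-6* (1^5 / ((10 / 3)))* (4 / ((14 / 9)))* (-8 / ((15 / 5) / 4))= 1728 / 35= 49.37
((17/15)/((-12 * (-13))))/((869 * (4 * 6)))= 17/48803040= 0.00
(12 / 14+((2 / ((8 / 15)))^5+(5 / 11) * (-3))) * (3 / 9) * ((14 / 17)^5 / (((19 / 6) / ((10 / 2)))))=701475427695 / 4748001808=147.74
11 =11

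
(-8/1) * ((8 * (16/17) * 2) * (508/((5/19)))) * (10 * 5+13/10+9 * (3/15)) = -5248217088/425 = -12348746.09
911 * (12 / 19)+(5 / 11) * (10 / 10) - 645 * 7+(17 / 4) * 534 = -697925 / 418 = -1669.68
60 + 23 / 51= 60.45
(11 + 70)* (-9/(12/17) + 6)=-2187/4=-546.75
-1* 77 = -77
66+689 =755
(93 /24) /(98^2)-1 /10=-38261 /384160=-0.10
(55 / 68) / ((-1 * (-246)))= 55 / 16728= 0.00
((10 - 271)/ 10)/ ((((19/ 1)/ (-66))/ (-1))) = -8613/ 95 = -90.66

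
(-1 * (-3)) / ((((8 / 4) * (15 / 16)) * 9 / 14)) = 112 / 45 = 2.49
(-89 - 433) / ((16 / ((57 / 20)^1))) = -14877 / 160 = -92.98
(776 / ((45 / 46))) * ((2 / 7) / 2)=35696 / 315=113.32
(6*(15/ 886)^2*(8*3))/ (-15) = -540/ 196249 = -0.00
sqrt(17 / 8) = sqrt(34) / 4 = 1.46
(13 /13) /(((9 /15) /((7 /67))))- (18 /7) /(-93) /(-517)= 0.17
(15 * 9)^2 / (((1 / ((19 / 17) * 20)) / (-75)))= -519412500 / 17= -30553676.47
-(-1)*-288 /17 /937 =-288 /15929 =-0.02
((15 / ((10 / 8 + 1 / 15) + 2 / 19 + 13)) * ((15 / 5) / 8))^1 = 12825 / 32882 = 0.39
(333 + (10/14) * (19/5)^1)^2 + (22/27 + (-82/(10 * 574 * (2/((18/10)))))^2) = 1491085782187/13230000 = 112704.90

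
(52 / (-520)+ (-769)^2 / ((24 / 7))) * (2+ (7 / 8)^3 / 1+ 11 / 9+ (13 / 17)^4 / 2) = 32365984112805017 / 46183772160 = 700808.59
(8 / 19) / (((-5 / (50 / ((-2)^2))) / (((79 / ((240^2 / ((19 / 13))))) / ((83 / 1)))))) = -79 / 3107520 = -0.00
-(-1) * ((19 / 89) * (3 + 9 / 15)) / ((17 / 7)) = 2394 / 7565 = 0.32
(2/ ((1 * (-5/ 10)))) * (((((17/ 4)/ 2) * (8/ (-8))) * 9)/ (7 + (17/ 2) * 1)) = 153/ 31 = 4.94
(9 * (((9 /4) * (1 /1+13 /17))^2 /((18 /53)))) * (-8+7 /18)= -14703525 /4624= -3179.83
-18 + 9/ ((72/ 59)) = -85/ 8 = -10.62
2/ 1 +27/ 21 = 23/ 7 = 3.29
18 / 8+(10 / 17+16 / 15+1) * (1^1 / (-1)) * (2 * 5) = -24.30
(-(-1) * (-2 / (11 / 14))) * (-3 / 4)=21 / 11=1.91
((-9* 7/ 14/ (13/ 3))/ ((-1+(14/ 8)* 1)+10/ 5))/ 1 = -54/ 143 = -0.38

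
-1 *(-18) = 18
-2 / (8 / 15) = -3.75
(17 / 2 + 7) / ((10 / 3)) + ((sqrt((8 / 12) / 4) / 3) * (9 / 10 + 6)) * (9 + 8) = 20.61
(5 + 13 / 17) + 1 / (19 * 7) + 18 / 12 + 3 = 10.27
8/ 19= 0.42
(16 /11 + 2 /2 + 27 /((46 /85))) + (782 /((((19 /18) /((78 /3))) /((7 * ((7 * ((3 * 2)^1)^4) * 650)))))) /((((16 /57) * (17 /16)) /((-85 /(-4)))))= 28664794254122487 /506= 56649791016052.35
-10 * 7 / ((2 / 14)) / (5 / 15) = -1470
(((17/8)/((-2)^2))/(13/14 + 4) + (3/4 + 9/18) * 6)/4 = 8399/4416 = 1.90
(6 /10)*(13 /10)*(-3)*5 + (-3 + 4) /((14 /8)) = -779 /70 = -11.13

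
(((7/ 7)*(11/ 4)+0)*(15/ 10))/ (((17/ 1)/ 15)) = 495/ 136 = 3.64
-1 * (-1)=1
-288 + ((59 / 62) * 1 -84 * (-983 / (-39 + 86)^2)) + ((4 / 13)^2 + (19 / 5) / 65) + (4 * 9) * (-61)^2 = 133706.48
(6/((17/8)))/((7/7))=48/17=2.82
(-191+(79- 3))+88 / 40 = -564 / 5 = -112.80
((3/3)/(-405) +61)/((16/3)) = 1544/135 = 11.44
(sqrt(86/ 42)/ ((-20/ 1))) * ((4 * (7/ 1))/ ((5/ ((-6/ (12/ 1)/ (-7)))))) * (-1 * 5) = sqrt(903)/ 210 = 0.14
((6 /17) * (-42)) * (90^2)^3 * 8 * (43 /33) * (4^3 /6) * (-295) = 48321846881280000000 /187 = 258405598295614973.26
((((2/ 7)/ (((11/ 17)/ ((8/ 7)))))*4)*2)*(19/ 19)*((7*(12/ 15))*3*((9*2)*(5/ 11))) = 470016/ 847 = 554.92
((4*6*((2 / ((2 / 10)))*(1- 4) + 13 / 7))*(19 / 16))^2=126090441 / 196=643318.58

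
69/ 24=23/ 8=2.88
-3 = -3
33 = 33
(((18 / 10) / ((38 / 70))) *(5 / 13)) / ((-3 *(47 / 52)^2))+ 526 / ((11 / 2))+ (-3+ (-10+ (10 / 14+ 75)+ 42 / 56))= 2049978193 / 12927068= 158.58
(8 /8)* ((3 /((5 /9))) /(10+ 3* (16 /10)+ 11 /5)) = 27 /85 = 0.32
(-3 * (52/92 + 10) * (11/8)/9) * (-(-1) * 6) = -2673/92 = -29.05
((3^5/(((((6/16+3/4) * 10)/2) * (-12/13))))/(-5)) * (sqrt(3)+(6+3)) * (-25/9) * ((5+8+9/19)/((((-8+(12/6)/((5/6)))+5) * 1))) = 33280 * sqrt(3)/57+99840/19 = 6266.01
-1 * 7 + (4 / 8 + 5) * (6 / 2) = 9.50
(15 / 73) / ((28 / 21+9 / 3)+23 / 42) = 126 / 2993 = 0.04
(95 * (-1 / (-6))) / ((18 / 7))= 665 / 108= 6.16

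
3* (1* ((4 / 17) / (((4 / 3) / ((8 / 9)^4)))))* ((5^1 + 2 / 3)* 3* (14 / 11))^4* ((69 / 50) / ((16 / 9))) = 56224.06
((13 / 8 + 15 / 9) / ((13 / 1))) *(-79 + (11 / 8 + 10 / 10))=-48427 / 2496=-19.40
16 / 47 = 0.34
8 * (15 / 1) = 120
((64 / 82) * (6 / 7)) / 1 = 192 / 287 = 0.67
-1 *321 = -321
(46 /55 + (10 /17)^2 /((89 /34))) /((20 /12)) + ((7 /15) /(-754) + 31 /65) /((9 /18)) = 1.53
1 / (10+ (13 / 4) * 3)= 4 / 79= 0.05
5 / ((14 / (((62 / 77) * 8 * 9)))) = 11160 / 539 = 20.71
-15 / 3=-5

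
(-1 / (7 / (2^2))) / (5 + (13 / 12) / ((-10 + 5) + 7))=-96 / 931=-0.10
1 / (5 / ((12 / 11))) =12 / 55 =0.22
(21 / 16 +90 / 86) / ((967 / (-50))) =-0.12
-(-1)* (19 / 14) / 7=19 / 98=0.19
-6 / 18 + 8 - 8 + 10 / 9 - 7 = -56 / 9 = -6.22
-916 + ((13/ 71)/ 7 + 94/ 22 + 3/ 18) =-29900153/ 32802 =-911.53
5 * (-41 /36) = -205 /36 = -5.69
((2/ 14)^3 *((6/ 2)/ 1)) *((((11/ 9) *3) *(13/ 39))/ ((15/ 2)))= 22/ 15435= 0.00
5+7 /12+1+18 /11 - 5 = 3.22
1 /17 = 0.06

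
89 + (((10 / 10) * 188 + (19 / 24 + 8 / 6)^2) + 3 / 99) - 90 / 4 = 547105 / 2112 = 259.05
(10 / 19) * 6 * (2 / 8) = 15 / 19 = 0.79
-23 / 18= -1.28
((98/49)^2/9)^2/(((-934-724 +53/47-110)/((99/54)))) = -4136/20179449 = -0.00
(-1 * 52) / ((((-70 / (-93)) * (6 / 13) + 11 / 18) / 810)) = -305538480 / 6953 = -43943.40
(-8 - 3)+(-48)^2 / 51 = 581 / 17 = 34.18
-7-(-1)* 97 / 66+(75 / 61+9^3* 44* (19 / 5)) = 2453534969 / 20130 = 121884.50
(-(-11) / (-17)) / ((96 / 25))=-275 / 1632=-0.17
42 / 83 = 0.51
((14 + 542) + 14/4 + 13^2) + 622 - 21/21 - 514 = 1671/2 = 835.50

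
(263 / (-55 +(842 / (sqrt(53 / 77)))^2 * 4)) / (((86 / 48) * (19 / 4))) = 446048 / 59466161183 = 0.00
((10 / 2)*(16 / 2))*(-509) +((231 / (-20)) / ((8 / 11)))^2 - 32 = -515578519 / 25600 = -20139.79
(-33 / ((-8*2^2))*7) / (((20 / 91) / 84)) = 441441 / 160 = 2759.01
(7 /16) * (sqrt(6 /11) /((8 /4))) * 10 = 35 * sqrt(66) /176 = 1.62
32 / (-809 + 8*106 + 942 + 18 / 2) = 0.03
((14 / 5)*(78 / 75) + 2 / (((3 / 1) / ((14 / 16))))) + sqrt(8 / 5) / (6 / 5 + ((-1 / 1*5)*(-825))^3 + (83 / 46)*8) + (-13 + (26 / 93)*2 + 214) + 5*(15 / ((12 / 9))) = 261.30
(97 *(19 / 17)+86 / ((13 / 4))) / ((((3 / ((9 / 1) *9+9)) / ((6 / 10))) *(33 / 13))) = 956.37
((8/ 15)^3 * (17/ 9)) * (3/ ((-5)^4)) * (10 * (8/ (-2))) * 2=-139264/ 1265625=-0.11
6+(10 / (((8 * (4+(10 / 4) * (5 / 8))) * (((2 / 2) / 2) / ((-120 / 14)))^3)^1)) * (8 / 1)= -276296838 / 30527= -9050.90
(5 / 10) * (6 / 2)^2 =9 / 2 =4.50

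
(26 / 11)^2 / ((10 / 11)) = 6.15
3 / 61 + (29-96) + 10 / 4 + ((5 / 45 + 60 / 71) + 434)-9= 28182235 / 77958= 361.51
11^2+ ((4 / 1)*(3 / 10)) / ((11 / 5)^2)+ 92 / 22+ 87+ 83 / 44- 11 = 98405 / 484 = 203.32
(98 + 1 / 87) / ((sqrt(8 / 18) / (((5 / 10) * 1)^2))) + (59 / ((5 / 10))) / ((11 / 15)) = 504437 / 2552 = 197.66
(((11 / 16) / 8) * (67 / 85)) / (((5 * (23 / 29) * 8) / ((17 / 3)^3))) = 6176797 / 15897600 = 0.39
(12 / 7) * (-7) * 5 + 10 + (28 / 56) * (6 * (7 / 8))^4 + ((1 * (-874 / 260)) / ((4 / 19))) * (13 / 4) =711557 / 2560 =277.95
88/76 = 1.16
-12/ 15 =-4/ 5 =-0.80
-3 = -3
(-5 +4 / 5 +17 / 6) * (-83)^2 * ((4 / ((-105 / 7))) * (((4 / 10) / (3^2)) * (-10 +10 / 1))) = 0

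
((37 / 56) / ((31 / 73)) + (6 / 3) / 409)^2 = 1228065128761 / 504134080576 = 2.44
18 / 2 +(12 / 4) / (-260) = 2337 / 260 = 8.99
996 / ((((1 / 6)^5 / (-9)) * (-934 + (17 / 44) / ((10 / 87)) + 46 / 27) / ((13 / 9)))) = 1196121738240 / 11035747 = 108386.11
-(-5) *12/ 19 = 60/ 19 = 3.16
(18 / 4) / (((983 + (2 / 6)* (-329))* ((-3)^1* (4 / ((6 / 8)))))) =-27 / 83840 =-0.00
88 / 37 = 2.38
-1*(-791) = 791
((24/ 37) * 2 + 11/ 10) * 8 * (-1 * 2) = -7096/ 185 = -38.36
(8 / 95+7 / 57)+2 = 629 / 285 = 2.21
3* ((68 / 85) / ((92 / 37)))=111 / 115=0.97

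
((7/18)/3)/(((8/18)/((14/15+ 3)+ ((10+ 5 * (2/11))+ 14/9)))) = 56819/11880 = 4.78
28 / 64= 0.44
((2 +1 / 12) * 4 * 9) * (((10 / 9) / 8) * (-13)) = -1625 / 12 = -135.42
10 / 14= 0.71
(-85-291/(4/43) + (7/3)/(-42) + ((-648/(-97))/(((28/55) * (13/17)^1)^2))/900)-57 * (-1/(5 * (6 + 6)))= -928910788691/289172520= -3212.31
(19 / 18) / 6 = 0.18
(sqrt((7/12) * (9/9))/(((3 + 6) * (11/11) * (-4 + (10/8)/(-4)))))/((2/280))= -2.75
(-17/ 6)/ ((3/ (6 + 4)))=-85/ 9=-9.44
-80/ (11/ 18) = -130.91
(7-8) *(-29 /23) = 29 /23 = 1.26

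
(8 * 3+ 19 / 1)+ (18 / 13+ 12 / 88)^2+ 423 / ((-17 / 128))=-4365752923 / 1390532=-3139.63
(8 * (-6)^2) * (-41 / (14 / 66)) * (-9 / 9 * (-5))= -1948320 / 7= -278331.43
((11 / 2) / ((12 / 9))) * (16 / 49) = 66 / 49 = 1.35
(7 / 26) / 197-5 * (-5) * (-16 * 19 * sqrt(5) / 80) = 7 / 5122-95 * sqrt(5) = -212.43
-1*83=-83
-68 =-68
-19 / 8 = -2.38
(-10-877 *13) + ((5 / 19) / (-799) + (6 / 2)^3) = -172820509 / 15181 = -11384.00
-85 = -85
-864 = -864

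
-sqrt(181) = -13.45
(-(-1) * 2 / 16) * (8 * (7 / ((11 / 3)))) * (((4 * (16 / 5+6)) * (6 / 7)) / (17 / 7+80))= 23184 / 31735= 0.73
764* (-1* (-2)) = 1528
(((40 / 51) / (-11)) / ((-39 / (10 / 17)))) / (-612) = -100 / 56907279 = -0.00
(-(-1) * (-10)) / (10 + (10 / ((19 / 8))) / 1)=-19 / 27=-0.70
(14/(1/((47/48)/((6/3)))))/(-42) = -47/288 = -0.16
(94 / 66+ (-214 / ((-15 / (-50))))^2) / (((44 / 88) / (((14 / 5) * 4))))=5642082992 / 495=11398147.46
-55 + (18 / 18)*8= -47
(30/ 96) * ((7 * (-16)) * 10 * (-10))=3500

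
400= 400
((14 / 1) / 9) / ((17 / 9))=14 / 17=0.82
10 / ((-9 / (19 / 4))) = -95 / 18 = -5.28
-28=-28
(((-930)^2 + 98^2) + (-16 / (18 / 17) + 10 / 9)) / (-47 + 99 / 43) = -18801535 / 961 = -19564.55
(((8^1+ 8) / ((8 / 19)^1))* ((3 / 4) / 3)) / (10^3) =19 / 2000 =0.01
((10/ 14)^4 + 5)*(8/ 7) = 101040/ 16807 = 6.01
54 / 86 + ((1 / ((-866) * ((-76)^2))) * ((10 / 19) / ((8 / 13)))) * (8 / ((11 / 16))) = 882071464 / 1404784931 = 0.63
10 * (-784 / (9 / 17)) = -133280 / 9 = -14808.89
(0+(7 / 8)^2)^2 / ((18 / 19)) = 45619 / 73728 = 0.62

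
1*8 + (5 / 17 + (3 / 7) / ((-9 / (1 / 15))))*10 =11684 / 1071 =10.91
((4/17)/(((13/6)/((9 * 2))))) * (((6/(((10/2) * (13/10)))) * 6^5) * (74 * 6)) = 17897988096/2873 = 6229720.88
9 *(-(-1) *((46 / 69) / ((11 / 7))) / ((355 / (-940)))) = -7896 / 781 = -10.11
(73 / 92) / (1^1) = 73 / 92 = 0.79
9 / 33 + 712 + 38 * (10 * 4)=24555 / 11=2232.27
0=0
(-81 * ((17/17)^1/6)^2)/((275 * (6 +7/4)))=-9/8525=-0.00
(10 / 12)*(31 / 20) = 31 / 24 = 1.29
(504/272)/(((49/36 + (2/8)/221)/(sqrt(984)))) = 14742 * sqrt(246)/5419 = 42.67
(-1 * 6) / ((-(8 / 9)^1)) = 27 / 4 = 6.75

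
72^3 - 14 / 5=373245.20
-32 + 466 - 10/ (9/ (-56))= 4466/ 9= 496.22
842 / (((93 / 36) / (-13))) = -131352 / 31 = -4237.16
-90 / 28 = -3.21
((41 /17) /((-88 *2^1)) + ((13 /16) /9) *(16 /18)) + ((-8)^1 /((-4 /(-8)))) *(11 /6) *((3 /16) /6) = -206029 /242352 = -0.85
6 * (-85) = -510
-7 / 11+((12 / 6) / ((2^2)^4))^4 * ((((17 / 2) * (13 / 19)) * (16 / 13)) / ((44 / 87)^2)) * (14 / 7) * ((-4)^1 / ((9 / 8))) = -0.64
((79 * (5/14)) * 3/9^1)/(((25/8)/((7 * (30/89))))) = 7.10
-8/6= -4/3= -1.33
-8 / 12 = -2 / 3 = -0.67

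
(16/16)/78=1/78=0.01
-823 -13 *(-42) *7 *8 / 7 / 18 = -1741 / 3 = -580.33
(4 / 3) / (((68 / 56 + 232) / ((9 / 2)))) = 84 / 3265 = 0.03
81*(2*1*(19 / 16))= 1539 / 8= 192.38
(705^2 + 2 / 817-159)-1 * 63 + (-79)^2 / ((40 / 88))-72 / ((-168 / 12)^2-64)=22940784942 / 44935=510532.66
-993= -993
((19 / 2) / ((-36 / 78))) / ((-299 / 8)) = 38 / 69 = 0.55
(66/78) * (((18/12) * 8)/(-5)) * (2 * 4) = -16.25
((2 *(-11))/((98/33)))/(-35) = 363/1715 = 0.21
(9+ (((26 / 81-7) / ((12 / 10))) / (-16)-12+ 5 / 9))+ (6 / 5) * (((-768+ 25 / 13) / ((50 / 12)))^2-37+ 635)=169525496212621 / 4106700000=41280.22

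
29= 29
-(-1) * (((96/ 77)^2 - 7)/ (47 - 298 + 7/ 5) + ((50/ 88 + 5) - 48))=-313808221/ 7399392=-42.41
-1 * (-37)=37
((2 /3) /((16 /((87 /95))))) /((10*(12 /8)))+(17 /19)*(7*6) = 428429 /11400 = 37.58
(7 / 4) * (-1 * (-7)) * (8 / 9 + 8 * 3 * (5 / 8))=7007 / 36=194.64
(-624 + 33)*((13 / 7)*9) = -69147 / 7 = -9878.14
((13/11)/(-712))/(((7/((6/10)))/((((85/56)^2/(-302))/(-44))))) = -56355/2284580114432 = -0.00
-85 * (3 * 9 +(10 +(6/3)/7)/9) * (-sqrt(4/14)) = 16745 * sqrt(14)/49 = 1278.65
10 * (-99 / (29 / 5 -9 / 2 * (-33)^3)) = -0.01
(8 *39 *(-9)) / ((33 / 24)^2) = -179712 / 121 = -1485.22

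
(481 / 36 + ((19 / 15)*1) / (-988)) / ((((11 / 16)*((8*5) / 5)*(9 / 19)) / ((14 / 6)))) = 188993 / 15795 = 11.97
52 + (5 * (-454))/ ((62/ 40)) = -1412.52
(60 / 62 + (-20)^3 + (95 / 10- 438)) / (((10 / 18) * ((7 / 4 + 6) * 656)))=-4702563 / 1576040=-2.98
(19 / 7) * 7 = 19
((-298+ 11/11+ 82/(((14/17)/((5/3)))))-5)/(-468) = 2857/9828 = 0.29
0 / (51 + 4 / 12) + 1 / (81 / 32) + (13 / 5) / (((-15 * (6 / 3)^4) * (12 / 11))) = 49913 / 129600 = 0.39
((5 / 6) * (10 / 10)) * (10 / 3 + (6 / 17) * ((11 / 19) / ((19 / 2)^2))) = 2917055 / 1049427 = 2.78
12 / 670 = 6 / 335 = 0.02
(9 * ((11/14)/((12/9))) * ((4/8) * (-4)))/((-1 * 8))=297/224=1.33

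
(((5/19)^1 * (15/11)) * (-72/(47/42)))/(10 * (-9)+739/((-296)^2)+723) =-19871308800/544799954941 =-0.04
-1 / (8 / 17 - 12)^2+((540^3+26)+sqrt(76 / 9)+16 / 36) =2*sqrt(19) / 3+54442242356407 / 345744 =157464029.34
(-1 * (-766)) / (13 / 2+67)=1532 / 147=10.42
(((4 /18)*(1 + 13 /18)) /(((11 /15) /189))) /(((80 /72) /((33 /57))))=1953 /38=51.39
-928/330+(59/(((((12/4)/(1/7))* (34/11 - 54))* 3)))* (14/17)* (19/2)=-2786009/942480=-2.96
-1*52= -52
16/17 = 0.94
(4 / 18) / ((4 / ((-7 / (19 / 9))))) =-7 / 38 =-0.18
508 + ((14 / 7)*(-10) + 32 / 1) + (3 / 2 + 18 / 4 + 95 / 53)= 27973 / 53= 527.79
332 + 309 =641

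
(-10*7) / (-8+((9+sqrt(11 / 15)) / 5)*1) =175*sqrt(165) / 7202+81375 / 7202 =11.61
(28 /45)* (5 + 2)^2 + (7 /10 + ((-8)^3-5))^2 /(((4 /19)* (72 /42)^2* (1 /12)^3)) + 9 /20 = 335033101399 /450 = 744518003.11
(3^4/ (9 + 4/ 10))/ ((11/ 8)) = 3240/ 517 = 6.27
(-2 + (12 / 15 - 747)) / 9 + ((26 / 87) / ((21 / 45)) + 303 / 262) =-64889407 / 797790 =-81.34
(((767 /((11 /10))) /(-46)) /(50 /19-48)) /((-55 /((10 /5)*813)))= -11847849 /1199473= -9.88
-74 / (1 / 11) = -814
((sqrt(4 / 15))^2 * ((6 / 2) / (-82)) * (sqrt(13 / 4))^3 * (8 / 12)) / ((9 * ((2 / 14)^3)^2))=-1529437 * sqrt(13) / 11070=-498.14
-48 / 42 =-8 / 7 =-1.14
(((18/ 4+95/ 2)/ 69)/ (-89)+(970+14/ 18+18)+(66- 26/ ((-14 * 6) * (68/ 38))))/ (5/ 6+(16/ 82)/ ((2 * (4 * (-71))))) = 26930115019937/ 21264207342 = 1266.45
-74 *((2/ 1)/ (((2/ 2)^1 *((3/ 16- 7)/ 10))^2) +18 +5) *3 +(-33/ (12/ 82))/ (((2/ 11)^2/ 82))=-26870803235/ 47524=-565415.44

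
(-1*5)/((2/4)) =-10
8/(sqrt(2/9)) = 12* sqrt(2) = 16.97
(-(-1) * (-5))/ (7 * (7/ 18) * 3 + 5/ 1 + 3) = -30/ 97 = -0.31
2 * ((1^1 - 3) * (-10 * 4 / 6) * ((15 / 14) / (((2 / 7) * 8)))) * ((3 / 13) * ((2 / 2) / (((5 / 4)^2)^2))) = 384 / 325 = 1.18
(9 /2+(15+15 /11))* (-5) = -2295 /22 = -104.32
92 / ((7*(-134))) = -46 / 469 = -0.10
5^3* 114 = 14250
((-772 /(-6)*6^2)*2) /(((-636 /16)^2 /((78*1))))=1284608 /2809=457.32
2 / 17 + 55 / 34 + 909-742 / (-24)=192097 / 204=941.65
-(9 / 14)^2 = -81 / 196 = -0.41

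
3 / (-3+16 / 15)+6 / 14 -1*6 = -7.12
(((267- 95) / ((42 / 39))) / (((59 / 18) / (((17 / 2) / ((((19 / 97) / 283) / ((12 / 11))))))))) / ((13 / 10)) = 43344030960 / 86317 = 502149.41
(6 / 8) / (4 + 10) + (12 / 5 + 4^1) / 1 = 1807 / 280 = 6.45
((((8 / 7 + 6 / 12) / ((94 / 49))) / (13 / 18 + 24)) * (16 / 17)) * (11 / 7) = 0.05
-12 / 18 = -2 / 3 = -0.67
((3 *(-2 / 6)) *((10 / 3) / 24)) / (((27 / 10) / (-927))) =2575 / 54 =47.69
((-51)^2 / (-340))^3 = -3581577 / 8000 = -447.70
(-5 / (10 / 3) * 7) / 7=-3 / 2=-1.50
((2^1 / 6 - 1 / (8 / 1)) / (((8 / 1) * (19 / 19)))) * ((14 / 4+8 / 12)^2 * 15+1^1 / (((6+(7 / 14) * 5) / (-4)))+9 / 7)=1865195 / 274176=6.80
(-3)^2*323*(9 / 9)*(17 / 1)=49419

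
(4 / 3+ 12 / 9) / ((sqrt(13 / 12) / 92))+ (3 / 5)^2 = 9 / 25+ 1472 * sqrt(39) / 39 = 236.07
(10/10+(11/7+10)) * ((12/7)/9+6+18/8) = 15598/147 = 106.11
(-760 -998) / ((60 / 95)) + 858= -3851 / 2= -1925.50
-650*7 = -4550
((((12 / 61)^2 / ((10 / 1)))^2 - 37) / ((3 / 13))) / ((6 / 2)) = -53.44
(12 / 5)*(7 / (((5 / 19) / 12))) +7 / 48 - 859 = -111329 / 1200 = -92.77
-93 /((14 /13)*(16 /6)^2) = -10881 /896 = -12.14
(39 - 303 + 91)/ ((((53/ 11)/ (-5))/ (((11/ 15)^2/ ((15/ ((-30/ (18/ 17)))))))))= -3914471/ 21465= -182.37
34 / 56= 17 / 28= 0.61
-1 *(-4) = 4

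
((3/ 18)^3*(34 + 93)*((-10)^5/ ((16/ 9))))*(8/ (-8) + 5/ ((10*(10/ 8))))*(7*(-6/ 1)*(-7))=11668125/ 2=5834062.50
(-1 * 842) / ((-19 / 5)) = 4210 / 19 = 221.58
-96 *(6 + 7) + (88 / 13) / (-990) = -1248.01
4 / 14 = 2 / 7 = 0.29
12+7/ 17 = 211/ 17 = 12.41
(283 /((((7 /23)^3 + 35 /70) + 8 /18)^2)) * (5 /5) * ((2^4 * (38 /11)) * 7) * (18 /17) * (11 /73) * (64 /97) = 66550689631531155456 /5462050781169713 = 12184.19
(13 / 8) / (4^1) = 13 / 32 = 0.41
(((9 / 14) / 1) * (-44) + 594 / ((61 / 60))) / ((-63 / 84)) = -316536 / 427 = -741.30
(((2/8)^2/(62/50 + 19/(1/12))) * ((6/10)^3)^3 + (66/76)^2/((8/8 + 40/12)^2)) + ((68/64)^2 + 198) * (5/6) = 165.98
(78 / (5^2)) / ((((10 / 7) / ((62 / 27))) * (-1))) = -5642 / 1125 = -5.02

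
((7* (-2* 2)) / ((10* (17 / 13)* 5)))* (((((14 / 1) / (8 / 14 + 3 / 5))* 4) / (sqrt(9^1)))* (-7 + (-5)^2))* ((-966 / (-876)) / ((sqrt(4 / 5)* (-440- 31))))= 5743192* sqrt(5) / 39941585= 0.32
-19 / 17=-1.12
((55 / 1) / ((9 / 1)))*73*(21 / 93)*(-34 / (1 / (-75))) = 23889250 / 93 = 256873.66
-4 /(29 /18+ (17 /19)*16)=-1368 /5447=-0.25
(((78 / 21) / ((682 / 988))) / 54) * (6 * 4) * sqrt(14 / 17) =51376 * sqrt(238) / 365211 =2.17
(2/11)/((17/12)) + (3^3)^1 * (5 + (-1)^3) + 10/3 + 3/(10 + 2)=250681/2244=111.71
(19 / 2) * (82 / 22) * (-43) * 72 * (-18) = 21706056 / 11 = 1973277.82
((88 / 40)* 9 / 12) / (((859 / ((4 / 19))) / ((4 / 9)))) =44 / 244815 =0.00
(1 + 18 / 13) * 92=2852 / 13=219.38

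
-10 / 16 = -5 / 8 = -0.62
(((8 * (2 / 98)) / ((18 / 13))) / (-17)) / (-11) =52 / 82467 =0.00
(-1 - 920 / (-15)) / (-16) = -181 / 48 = -3.77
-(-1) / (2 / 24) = 12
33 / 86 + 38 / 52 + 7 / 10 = 10143 / 5590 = 1.81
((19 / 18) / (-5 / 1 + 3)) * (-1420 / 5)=1349 / 9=149.89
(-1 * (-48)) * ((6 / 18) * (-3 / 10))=-24 / 5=-4.80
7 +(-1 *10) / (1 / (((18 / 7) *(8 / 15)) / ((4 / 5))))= -10.14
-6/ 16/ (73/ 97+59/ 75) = -21825/ 89584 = -0.24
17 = 17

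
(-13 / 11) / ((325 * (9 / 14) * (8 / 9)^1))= -7 / 1100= -0.01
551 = 551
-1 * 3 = -3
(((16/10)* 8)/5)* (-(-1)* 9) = 576/25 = 23.04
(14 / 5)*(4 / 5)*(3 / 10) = 84 / 125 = 0.67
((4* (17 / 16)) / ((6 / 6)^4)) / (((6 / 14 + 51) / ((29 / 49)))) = 0.05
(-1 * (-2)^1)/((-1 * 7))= -2/7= -0.29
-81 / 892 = -0.09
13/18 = 0.72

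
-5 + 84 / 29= -61 / 29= -2.10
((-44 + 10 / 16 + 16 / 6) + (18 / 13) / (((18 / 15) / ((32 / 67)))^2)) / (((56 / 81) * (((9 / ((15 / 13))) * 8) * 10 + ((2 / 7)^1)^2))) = -10717734321 / 114211651840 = -0.09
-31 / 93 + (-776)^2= 1806527 / 3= 602175.67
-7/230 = -0.03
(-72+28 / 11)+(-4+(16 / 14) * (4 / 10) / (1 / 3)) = -27752 / 385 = -72.08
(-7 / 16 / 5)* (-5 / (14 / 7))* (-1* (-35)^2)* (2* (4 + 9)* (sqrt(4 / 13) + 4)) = -111475 / 4 - 8575* sqrt(13) / 8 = -31733.45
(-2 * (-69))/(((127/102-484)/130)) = -1829880/49241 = -37.16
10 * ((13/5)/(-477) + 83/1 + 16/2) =434044/477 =909.95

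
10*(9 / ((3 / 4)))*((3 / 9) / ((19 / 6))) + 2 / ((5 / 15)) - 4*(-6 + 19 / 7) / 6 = 8308 / 399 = 20.82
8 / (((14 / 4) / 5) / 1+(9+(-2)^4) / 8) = 320 / 153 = 2.09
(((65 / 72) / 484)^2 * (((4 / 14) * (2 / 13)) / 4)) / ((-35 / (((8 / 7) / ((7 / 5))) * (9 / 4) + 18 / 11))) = -845 / 222729667776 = -0.00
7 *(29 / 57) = 203 / 57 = 3.56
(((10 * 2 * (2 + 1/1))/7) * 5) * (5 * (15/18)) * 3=3750/7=535.71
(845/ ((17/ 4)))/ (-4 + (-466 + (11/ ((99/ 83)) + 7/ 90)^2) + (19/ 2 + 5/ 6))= -0.53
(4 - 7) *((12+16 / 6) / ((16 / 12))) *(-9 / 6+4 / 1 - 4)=99 / 2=49.50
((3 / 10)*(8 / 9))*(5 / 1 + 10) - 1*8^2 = -60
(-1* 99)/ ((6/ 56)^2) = -8624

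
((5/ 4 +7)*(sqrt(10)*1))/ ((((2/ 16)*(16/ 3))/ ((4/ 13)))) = 99*sqrt(10)/ 26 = 12.04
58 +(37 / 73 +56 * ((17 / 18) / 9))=380699 / 5913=64.38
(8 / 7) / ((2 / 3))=1.71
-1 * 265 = -265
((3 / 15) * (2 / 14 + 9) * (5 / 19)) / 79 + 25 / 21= 1.20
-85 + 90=5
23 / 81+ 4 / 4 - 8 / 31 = 2576 / 2511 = 1.03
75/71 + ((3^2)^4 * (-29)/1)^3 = -489060351531692664/71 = -6888173965235107.94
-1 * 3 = -3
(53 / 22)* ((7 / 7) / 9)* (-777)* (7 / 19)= -96089 / 1254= -76.63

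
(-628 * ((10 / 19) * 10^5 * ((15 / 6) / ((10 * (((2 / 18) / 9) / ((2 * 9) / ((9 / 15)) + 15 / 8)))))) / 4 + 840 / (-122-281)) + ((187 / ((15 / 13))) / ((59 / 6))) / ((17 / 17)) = -12047638685448616 / 2258815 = -5333610182.97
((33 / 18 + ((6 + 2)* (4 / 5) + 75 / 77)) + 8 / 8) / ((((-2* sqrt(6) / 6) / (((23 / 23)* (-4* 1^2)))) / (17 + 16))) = 23579* sqrt(6) / 35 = 1650.19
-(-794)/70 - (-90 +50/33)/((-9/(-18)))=217501/1155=188.31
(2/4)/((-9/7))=-7/18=-0.39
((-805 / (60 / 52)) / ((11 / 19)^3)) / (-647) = 14355887 / 2583471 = 5.56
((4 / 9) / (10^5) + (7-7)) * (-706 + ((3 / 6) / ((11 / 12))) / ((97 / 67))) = -7529 / 2400750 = -0.00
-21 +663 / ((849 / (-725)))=-166168 / 283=-587.17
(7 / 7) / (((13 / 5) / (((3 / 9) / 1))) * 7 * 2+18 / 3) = 5 / 576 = 0.01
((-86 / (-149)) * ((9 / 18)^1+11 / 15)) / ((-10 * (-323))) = 1591 / 7219050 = 0.00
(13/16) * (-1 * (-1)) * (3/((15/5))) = 0.81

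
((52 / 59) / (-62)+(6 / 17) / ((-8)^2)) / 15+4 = 59689903 / 14924640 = 4.00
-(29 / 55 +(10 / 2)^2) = -1404 / 55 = -25.53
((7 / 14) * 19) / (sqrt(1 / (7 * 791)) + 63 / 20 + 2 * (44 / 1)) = 1917850690 / 18401272273-26600 * sqrt(113) / 18401272273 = 0.10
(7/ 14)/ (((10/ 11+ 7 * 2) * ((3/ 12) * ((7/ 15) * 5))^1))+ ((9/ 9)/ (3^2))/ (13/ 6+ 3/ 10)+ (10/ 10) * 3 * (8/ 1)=1535669/ 63714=24.10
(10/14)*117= 585/7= 83.57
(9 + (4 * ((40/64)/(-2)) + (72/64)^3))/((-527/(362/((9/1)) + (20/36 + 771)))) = -17158141/1214208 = -14.13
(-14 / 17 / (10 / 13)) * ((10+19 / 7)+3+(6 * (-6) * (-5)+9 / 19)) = -339209 / 1615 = -210.04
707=707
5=5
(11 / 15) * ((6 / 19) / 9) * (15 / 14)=11 / 399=0.03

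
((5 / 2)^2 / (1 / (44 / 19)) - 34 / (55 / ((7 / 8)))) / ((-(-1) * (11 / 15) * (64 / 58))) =5066793 / 294272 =17.22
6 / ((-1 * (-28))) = 3 / 14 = 0.21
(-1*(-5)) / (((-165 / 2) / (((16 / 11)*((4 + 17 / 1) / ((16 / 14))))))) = -196 / 121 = -1.62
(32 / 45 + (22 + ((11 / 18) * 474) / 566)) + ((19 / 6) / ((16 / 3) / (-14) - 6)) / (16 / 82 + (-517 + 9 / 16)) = 894755170709 / 38527424730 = 23.22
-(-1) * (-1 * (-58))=58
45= 45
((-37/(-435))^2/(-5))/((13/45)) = -1369/273325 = -0.01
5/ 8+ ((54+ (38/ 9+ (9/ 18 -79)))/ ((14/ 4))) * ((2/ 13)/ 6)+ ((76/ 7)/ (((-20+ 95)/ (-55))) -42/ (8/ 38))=-20342531/ 98280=-206.99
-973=-973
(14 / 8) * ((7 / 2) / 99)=0.06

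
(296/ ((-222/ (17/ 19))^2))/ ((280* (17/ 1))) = 17/ 16829820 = 0.00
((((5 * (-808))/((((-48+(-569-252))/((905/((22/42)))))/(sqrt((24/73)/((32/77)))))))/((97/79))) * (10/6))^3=5500767305617665375000000 * sqrt(16863)/783293186492267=911940167004.20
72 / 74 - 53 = -1925 / 37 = -52.03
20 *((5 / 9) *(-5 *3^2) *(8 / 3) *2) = -8000 / 3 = -2666.67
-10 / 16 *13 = -65 / 8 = -8.12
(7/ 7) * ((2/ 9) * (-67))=-134/ 9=-14.89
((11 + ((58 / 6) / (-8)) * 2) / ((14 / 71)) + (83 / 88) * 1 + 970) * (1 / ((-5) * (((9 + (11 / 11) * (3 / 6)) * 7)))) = -937373 / 307230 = -3.05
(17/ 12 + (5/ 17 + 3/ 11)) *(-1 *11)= -4451/ 204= -21.82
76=76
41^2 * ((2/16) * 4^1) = 1681/2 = 840.50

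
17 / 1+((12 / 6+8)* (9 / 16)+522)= 4357 / 8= 544.62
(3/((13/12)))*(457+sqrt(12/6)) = 36*sqrt(2)/13+16452/13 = 1269.45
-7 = -7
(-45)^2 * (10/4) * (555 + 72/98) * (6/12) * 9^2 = 22332823875/196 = 113942978.95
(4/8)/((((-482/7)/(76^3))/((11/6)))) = -4225144/723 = -5843.91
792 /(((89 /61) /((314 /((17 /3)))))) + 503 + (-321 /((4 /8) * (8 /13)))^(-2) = 805758916189255 /26347274577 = 30582.25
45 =45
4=4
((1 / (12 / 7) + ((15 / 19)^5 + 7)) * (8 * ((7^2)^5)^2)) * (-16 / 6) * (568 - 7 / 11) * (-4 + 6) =-15240136610995797806203.70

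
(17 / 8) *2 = 17 / 4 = 4.25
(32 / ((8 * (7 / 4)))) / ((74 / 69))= 552 / 259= 2.13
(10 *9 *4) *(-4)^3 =-23040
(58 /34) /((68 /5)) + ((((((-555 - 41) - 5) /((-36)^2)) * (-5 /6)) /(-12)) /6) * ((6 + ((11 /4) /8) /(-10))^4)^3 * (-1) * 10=406858558429673916137718757501130616548291209 /3730923348665473962250076160000000000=109050366.47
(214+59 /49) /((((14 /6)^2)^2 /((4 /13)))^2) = 1106971920 /47738317081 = 0.02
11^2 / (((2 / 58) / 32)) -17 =112271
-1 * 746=-746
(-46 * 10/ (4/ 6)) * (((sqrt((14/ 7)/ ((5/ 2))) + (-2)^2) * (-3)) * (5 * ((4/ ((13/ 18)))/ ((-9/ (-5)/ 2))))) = 331200 * sqrt(5)/ 13 + 3312000/ 13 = 311737.36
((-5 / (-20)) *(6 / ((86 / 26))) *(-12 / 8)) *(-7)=819 / 172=4.76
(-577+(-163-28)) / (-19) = 768 / 19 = 40.42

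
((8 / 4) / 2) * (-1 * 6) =-6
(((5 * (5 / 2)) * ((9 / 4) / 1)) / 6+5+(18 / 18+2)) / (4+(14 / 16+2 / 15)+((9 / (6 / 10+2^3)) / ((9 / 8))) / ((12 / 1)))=18705 / 7498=2.49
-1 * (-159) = 159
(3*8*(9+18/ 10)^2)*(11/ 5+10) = 4269024/ 125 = 34152.19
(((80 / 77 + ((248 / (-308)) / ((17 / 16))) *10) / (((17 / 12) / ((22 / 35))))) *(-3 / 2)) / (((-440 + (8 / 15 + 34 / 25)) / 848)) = -1959897600 / 232651069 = -8.42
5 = 5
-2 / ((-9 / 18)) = 4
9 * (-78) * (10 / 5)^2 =-2808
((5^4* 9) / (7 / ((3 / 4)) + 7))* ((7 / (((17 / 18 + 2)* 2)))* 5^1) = 2046.83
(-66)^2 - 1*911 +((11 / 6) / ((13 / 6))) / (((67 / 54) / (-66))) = 3399.99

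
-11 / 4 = -2.75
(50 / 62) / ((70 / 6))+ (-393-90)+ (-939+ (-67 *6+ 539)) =-278830 / 217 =-1284.93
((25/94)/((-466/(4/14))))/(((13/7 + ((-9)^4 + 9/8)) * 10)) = -10/4025401433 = -0.00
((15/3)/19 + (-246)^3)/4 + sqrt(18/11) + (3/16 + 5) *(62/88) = -49781864217/13376 + 3 *sqrt(22)/11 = -3721729.00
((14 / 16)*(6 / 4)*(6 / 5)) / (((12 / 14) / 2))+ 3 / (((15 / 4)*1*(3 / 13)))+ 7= 1697 / 120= 14.14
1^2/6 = 1/6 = 0.17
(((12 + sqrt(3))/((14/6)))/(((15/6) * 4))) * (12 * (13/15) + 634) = 4833 * sqrt(3)/175 + 57996/175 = 379.24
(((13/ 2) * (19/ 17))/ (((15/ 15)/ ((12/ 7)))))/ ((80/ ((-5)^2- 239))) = -79287/ 2380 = -33.31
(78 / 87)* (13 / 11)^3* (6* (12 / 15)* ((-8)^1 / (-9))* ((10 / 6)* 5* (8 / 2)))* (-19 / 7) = -1389207040 / 2431737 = -571.28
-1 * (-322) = 322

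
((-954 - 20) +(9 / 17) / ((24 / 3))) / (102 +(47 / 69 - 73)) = -9139395 / 278528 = -32.81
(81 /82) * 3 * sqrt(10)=243 * sqrt(10) /82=9.37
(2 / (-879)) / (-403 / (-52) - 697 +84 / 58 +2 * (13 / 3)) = 232 / 69247327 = 0.00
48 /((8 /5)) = 30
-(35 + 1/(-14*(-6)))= -2941/84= -35.01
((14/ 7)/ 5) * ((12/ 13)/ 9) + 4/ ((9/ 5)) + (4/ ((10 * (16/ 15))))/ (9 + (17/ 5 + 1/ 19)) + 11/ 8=781141/ 212940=3.67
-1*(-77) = 77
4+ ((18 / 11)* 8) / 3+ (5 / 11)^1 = 97 / 11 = 8.82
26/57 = 0.46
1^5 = 1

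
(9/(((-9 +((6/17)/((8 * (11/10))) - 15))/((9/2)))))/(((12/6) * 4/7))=-35343/23896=-1.48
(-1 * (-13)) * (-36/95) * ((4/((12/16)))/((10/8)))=-9984/475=-21.02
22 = 22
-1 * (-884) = 884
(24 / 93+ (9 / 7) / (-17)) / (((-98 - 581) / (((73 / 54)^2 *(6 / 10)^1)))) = -3586417 / 12173478660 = -0.00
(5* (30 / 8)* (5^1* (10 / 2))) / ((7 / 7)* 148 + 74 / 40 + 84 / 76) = 59375 / 19121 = 3.11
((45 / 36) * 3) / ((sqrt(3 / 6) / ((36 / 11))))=135 * sqrt(2) / 11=17.36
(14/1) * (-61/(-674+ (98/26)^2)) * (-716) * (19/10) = -981705452/557525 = -1760.83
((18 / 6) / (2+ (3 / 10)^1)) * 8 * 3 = 31.30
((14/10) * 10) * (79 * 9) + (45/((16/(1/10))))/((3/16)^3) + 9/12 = 119969/12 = 9997.42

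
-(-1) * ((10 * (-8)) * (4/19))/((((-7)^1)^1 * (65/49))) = 448/247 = 1.81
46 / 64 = 23 / 32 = 0.72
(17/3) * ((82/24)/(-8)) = -2.42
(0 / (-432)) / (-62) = 0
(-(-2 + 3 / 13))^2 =529 / 169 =3.13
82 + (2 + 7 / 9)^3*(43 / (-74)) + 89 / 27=3929519 / 53946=72.84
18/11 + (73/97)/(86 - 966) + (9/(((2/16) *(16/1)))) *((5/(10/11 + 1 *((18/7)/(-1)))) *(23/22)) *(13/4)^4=-1102798253531/699269120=-1577.07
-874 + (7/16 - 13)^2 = -716.18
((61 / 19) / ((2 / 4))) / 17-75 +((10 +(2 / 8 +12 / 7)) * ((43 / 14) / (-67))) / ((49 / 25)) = -464706549 / 6204184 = -74.90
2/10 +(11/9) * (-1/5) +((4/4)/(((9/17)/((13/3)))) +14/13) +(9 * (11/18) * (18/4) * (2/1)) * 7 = 1248569/3510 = 355.72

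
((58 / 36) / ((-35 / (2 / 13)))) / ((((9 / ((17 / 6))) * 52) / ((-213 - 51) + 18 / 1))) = 20213 / 1916460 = 0.01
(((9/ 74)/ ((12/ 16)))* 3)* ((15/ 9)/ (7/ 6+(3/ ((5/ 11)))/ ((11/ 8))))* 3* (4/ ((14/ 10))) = 54000/ 46361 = 1.16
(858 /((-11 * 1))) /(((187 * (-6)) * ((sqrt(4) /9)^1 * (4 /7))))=819 /1496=0.55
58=58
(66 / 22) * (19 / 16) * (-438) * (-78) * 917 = 446429529 / 4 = 111607382.25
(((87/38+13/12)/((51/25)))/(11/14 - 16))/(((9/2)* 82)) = -134575/456962958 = -0.00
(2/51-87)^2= 19669225/2601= 7562.18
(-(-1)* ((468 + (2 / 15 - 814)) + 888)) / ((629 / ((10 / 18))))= 0.48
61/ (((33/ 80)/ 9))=14640/ 11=1330.91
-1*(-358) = 358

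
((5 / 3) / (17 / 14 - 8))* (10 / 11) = -0.22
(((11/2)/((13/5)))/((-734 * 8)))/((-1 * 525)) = 11/16030560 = 0.00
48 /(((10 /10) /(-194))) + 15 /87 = -9311.83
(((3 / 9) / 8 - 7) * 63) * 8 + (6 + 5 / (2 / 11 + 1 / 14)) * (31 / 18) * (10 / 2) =-1153147 / 351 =-3285.32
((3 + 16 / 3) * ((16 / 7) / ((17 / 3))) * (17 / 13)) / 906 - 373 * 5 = -76880695 / 41223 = -1865.00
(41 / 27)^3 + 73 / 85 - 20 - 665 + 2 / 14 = -7969559662 / 11711385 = -680.50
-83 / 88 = -0.94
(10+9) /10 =19 /10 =1.90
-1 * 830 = -830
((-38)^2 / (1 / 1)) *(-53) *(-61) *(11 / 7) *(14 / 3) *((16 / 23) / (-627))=-7862656 / 207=-37983.85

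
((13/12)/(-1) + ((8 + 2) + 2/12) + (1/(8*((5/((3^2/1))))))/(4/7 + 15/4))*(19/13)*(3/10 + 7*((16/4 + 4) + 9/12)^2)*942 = 6744439.68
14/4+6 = 19/2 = 9.50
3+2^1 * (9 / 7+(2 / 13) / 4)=514 / 91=5.65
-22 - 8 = -30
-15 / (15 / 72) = -72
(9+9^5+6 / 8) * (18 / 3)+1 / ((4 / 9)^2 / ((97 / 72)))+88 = 45369257 / 128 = 354447.32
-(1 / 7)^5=-1 / 16807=-0.00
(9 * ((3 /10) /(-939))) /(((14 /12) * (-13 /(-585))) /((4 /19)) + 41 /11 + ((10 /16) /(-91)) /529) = -0.00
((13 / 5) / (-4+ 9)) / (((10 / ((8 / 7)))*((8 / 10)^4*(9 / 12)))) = 65 / 336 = 0.19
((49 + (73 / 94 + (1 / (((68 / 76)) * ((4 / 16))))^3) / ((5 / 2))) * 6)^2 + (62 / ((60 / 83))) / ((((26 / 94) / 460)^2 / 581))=93144533345813744039912488 / 675829604748675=137822511312.53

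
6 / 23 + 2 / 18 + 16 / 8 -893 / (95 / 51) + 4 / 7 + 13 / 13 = -3444683 / 7245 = -475.46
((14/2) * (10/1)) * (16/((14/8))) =640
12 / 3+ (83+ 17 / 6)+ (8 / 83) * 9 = 45169 / 498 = 90.70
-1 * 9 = -9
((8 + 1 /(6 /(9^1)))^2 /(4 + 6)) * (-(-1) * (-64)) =-2888 /5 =-577.60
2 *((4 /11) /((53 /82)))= 1.13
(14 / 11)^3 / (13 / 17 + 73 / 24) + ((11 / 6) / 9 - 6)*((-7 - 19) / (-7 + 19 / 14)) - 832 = -858.17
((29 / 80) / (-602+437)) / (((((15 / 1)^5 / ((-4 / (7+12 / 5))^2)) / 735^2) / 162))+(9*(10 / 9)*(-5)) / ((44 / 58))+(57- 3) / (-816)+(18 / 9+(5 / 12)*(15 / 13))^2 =-8358739481119 / 139622054000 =-59.87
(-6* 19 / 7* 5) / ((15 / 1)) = -38 / 7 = -5.43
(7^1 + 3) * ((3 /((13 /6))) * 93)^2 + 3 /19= 532432947 /3211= 165815.31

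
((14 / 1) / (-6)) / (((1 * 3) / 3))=-7 / 3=-2.33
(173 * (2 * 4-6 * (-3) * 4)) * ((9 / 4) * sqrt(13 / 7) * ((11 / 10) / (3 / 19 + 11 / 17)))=5532021 * sqrt(91) / 910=57991.34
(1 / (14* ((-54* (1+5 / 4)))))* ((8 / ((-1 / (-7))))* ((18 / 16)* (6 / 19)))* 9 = -2 / 19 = -0.11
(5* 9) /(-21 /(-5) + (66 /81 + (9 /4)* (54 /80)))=7776 /1129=6.89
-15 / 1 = -15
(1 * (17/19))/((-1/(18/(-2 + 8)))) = -51/19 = -2.68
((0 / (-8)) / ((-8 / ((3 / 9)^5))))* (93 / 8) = 0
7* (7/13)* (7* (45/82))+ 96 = 117771/1066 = 110.48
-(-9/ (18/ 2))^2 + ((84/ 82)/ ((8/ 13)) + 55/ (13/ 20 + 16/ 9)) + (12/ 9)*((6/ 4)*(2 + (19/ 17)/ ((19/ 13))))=35147753/ 1218356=28.85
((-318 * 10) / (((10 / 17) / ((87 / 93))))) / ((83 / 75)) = -11758050 / 2573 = -4569.78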